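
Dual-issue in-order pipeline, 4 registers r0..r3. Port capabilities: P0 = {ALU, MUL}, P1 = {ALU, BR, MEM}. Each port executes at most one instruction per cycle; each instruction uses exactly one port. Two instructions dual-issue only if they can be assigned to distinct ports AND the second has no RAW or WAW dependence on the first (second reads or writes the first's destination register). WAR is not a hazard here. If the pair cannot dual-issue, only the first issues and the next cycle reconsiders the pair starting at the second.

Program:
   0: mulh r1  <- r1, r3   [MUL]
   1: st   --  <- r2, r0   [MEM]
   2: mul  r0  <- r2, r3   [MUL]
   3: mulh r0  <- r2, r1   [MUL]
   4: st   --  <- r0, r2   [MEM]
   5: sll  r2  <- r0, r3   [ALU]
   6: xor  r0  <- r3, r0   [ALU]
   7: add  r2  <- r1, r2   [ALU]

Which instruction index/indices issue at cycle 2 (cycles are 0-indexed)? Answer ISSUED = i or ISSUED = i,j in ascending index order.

0. mulh.MUL+st.MEM @i0,i1  | pair
1. mul.MUL @i2  | no-port MUL/MUL
2. mulh.MUL @i3  | RAW r0
3. st.MEM+sll.ALU @i4,i5  | pair
4. xor.ALU+add.ALU @i6,i7  | pair

ISSUED = 3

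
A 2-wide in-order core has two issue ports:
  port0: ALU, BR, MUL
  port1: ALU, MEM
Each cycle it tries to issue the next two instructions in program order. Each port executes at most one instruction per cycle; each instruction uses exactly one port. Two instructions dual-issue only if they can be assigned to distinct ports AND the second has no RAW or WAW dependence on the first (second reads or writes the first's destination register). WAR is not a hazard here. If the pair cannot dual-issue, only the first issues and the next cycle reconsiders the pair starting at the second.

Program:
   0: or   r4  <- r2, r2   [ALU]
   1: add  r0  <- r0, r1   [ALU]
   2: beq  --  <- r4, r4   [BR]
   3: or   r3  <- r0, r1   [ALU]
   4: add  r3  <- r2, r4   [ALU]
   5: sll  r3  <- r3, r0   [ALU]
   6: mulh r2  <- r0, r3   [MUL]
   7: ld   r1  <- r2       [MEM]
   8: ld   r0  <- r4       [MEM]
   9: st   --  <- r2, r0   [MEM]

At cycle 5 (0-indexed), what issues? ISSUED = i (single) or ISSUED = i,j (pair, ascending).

ISSUED = 7

[0] i0+i1  or/add  -- dual
[1] i2+i3  beq/or  -- dual
[2] i4  add  -- RAW+WAW r3
[3] i5  sll  -- RAW r3
[4] i6  mulh  -- RAW r2
[5] i7  ld  -- no-port MEM/MEM
[6] i8  ld  -- no-port MEM/MEM
[7] i9  st  -- tail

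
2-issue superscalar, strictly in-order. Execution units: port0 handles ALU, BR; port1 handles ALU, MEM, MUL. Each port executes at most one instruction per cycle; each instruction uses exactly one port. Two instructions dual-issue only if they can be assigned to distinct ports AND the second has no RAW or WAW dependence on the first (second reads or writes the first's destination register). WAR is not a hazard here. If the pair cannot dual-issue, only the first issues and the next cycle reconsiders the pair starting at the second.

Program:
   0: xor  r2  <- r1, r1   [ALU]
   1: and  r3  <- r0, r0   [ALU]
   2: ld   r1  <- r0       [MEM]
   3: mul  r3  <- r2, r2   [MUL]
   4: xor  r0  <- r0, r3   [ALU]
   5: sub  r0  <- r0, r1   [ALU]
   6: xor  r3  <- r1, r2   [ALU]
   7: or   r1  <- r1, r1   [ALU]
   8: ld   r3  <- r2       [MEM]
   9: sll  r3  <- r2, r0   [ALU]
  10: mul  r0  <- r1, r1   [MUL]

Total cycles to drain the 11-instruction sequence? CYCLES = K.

CYCLES = 7

0. xor.ALU;and.ALU @i0,i1  | pair
1. ld.MEM @i2  | no-port MEM/MUL
2. mul.MUL @i3  | RAW r3
3. xor.ALU @i4  | RAW+WAW r0
4. sub.ALU;xor.ALU @i5,i6  | pair
5. or.ALU;ld.MEM @i7,i8  | pair
6. sll.ALU;mul.MUL @i9,i10  | pair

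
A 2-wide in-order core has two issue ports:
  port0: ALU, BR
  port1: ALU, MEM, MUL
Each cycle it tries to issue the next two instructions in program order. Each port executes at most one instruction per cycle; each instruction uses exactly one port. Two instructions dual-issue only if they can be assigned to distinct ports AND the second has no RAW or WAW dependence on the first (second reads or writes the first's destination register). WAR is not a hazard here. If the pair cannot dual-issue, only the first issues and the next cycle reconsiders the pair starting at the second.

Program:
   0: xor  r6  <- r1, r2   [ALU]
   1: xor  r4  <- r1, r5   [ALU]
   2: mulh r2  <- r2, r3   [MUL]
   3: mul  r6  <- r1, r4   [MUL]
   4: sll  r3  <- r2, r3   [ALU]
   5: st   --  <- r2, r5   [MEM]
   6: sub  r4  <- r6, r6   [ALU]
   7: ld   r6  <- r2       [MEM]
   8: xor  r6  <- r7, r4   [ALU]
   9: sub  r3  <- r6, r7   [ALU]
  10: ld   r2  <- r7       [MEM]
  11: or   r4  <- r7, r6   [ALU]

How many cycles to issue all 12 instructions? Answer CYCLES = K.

t=0 i0+i1:xor xor ; dual
t=1 i2:mulh ; no-port MUL/MUL
t=2 i3+i4:mul sll ; dual
t=3 i5+i6:st sub ; dual
t=4 i7:ld ; WAW r6
t=5 i8:xor ; RAW r6
t=6 i9+i10:sub ld ; dual
t=7 i11:or ; tail

CYCLES = 8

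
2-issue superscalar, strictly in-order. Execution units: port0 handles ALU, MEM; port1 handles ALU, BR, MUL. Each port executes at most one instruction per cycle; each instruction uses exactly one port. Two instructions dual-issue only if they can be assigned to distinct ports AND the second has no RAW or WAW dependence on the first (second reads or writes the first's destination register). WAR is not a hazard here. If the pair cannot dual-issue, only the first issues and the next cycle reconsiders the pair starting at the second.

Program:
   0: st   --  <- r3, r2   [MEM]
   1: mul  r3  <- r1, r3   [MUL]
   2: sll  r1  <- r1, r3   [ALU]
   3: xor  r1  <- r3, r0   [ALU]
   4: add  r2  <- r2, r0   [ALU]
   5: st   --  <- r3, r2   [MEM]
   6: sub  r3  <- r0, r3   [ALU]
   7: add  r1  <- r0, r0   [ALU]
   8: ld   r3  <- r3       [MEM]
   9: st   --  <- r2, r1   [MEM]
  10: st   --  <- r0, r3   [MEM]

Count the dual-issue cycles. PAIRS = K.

0. st/mul @i0,i1  | dual
1. sll @i2  | WAW r1
2. xor/add @i3,i4  | dual
3. st/sub @i5,i6  | dual
4. add/ld @i7,i8  | dual
5. st @i9  | no-port MEM/MEM
6. st @i10  | tail

PAIRS = 4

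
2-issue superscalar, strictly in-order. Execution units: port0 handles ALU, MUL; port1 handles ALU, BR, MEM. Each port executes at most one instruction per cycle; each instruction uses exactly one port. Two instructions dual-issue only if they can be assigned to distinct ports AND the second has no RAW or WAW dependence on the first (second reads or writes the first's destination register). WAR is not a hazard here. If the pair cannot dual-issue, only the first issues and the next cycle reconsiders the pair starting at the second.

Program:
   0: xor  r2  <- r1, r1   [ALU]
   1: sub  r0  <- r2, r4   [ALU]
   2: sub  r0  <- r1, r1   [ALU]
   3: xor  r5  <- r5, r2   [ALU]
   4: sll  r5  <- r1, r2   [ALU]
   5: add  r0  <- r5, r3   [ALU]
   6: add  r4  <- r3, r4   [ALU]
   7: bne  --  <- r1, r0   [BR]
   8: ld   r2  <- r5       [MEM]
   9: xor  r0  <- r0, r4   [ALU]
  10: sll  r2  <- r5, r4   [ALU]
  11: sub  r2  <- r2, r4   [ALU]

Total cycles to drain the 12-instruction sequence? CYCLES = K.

CYCLES = 9

  cy0 -> i0 (xor.ALU) RAW r2
  cy1 -> i1 (sub.ALU) WAW r0
  cy2 -> i2/i3 (sub.ALU;xor.ALU) pair
  cy3 -> i4 (sll.ALU) RAW r5
  cy4 -> i5/i6 (add.ALU;add.ALU) pair
  cy5 -> i7 (bne.BR) no-port BR/MEM
  cy6 -> i8/i9 (ld.MEM;xor.ALU) pair
  cy7 -> i10 (sll.ALU) RAW+WAW r2
  cy8 -> i11 (sub.ALU) tail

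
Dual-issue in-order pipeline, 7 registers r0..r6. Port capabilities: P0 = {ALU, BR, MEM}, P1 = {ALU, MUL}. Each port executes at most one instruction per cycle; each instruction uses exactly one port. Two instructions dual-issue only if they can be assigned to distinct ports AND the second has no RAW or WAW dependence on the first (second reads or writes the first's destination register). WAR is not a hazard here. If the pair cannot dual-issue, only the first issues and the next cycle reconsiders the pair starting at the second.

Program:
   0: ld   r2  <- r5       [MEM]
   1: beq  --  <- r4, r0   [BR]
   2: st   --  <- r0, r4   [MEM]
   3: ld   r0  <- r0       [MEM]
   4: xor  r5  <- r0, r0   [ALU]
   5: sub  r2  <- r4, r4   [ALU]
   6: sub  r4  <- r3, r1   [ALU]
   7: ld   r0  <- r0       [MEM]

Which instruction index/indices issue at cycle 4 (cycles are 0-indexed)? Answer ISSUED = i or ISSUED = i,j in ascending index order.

ISSUED = 4,5

0. ld.MEM @i0  | no-port MEM/BR
1. beq.BR @i1  | no-port BR/MEM
2. st.MEM @i2  | no-port MEM/MEM
3. ld.MEM @i3  | RAW r0
4. xor.ALU+sub.ALU @i4+i5  | dual
5. sub.ALU+ld.MEM @i6+i7  | dual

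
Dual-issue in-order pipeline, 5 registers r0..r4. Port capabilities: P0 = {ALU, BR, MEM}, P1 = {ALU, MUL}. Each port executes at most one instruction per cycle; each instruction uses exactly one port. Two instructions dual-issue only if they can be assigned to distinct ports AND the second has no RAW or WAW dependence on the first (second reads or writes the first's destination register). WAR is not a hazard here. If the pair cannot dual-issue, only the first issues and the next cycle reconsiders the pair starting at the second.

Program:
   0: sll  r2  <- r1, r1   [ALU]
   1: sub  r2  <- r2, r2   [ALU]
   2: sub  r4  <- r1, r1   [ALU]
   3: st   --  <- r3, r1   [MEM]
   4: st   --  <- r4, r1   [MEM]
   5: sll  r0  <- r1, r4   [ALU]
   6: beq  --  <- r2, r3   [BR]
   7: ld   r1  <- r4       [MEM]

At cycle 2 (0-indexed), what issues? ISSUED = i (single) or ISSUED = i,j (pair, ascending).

[0] i0  sll.ALU  -- RAW+WAW r2
[1] i1+i2  sub.ALU;sub.ALU  -- pair
[2] i3  st.MEM  -- no-port MEM/MEM
[3] i4+i5  st.MEM;sll.ALU  -- pair
[4] i6  beq.BR  -- no-port BR/MEM
[5] i7  ld.MEM  -- tail

ISSUED = 3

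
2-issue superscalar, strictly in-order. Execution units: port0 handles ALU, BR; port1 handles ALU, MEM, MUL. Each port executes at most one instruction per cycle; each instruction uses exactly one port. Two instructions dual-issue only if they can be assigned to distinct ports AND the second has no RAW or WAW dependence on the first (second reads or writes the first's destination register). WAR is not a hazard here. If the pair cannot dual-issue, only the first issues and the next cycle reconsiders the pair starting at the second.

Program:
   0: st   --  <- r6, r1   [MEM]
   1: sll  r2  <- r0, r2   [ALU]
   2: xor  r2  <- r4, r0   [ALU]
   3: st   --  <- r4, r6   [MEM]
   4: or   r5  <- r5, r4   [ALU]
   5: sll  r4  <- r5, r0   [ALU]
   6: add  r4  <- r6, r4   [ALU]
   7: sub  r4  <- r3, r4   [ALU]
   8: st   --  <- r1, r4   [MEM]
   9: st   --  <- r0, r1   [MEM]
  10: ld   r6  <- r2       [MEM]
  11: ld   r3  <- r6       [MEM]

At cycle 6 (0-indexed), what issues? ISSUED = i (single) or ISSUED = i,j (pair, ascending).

ISSUED = 8

0. st+sll @i0/i1  | pair
1. xor+st @i2/i3  | pair
2. or @i4  | RAW r5
3. sll @i5  | RAW+WAW r4
4. add @i6  | RAW+WAW r4
5. sub @i7  | RAW r4
6. st @i8  | no-port MEM/MEM
7. st @i9  | no-port MEM/MEM
8. ld @i10  | no-port MEM/MEM
9. ld @i11  | tail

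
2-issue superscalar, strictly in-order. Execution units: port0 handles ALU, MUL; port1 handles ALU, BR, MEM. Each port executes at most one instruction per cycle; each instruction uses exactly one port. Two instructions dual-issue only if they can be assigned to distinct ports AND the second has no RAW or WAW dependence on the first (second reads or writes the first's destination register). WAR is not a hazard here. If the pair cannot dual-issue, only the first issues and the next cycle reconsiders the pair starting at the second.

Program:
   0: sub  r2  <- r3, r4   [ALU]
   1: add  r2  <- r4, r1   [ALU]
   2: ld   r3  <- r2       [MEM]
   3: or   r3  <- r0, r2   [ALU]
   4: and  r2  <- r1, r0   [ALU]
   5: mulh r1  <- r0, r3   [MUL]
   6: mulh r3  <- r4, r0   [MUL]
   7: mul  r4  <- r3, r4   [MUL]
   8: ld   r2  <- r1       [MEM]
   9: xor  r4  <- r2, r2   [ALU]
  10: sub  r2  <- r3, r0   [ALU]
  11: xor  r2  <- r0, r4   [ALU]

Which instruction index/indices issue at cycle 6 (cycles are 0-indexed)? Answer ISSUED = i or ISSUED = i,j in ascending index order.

ISSUED = 7,8

#0 head=0: sub i0 WAW r2
#1 head=1: add i1 RAW r2
#2 head=2: ld i2 WAW r3
#3 head=3: or and i3,i4 2-wide
#4 head=5: mulh i5 no-port MUL/MUL
#5 head=6: mulh i6 no-port MUL/MUL
#6 head=7: mul ld i7,i8 2-wide
#7 head=9: xor sub i9,i10 2-wide
#8 head=11: xor i11 tail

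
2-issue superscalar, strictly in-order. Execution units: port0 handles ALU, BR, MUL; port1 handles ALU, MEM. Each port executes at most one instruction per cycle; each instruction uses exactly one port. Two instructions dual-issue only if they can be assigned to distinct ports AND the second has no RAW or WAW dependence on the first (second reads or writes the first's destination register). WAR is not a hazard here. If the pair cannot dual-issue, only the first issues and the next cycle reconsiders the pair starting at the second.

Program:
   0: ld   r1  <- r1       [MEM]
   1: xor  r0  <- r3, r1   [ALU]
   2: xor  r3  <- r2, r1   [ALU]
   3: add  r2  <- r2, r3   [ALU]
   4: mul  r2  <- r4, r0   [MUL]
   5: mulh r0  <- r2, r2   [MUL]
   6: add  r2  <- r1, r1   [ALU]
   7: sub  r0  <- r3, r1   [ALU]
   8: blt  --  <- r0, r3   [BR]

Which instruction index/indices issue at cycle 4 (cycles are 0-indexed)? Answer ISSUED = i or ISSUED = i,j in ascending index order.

  cy0 -> i0 (ld.MEM) RAW r1
  cy1 -> i1,i2 (xor.ALU;xor.ALU) dual
  cy2 -> i3 (add.ALU) WAW r2
  cy3 -> i4 (mul.MUL) no-port MUL/MUL
  cy4 -> i5,i6 (mulh.MUL;add.ALU) dual
  cy5 -> i7 (sub.ALU) RAW r0
  cy6 -> i8 (blt.BR) tail

ISSUED = 5,6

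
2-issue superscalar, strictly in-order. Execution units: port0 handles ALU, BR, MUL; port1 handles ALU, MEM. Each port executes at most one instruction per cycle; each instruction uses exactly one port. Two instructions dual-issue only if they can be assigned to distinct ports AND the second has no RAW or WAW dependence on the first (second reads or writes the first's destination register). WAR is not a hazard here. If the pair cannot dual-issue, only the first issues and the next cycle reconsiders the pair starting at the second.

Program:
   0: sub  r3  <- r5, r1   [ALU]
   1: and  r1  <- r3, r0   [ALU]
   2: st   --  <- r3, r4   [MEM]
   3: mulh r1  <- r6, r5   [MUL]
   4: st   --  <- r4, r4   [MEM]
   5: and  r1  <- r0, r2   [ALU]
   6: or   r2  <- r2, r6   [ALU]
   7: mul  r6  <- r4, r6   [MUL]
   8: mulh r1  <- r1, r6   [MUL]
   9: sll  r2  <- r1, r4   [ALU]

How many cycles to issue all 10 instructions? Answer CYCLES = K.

CYCLES = 7

#0 head=0: sub i0 RAW r3
#1 head=1: and+st i1,i2 dual
#2 head=3: mulh+st i3,i4 dual
#3 head=5: and+or i5,i6 dual
#4 head=7: mul i7 no-port MUL/MUL
#5 head=8: mulh i8 RAW r1
#6 head=9: sll i9 tail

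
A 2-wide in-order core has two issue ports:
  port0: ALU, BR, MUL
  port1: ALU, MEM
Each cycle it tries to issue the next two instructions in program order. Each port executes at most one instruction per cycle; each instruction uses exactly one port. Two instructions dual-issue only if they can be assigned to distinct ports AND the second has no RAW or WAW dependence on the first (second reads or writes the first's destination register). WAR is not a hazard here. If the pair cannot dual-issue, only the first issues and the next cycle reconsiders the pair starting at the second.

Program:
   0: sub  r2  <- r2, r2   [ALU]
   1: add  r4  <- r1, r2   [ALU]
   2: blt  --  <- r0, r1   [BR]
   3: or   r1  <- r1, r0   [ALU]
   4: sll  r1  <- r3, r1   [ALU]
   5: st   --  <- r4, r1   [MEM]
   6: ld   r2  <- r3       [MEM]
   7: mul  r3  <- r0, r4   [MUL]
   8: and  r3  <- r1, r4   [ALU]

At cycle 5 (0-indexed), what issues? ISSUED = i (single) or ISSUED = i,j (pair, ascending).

ISSUED = 6,7

  cy0 -> i0 (sub) RAW r2
  cy1 -> i1+i2 (add+blt) dual
  cy2 -> i3 (or) RAW+WAW r1
  cy3 -> i4 (sll) RAW r1
  cy4 -> i5 (st) no-port MEM/MEM
  cy5 -> i6+i7 (ld+mul) dual
  cy6 -> i8 (and) tail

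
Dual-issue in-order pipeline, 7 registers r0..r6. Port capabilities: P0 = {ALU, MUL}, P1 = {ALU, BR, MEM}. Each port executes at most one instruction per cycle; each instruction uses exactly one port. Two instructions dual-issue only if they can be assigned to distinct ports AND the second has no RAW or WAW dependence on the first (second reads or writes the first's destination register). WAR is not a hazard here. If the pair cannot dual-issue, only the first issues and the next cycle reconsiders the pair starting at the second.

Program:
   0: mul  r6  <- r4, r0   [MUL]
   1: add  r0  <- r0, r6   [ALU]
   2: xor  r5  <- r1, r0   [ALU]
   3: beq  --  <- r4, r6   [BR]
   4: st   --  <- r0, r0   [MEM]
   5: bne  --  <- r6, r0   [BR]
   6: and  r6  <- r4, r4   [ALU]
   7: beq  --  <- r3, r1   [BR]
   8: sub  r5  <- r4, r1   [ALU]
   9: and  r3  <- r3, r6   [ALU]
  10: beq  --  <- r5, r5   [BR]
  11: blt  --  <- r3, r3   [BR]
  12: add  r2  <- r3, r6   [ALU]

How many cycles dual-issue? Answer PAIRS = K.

PAIRS = 5

0. mul @i0  | RAW r6
1. add @i1  | RAW r0
2. xor;beq @i2+i3  | dual
3. st @i4  | no-port MEM/BR
4. bne;and @i5+i6  | dual
5. beq;sub @i7+i8  | dual
6. and;beq @i9+i10  | dual
7. blt;add @i11+i12  | dual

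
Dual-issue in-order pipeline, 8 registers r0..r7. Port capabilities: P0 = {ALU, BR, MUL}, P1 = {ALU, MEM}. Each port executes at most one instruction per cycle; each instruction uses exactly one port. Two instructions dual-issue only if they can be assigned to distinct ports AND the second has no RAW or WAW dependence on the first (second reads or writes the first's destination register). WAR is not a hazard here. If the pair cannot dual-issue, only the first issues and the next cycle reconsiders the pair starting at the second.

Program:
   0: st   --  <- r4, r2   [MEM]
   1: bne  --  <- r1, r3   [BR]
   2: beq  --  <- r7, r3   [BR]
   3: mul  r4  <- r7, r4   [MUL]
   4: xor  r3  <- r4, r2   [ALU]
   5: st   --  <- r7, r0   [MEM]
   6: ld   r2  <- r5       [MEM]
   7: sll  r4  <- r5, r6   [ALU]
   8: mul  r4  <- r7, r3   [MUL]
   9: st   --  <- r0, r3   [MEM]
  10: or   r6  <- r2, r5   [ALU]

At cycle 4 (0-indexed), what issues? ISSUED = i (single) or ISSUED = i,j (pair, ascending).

ISSUED = 6,7

[0] i0,i1  st.MEM bne.BR  -- dual
[1] i2  beq.BR  -- no-port BR/MUL
[2] i3  mul.MUL  -- RAW r4
[3] i4,i5  xor.ALU st.MEM  -- dual
[4] i6,i7  ld.MEM sll.ALU  -- dual
[5] i8,i9  mul.MUL st.MEM  -- dual
[6] i10  or.ALU  -- tail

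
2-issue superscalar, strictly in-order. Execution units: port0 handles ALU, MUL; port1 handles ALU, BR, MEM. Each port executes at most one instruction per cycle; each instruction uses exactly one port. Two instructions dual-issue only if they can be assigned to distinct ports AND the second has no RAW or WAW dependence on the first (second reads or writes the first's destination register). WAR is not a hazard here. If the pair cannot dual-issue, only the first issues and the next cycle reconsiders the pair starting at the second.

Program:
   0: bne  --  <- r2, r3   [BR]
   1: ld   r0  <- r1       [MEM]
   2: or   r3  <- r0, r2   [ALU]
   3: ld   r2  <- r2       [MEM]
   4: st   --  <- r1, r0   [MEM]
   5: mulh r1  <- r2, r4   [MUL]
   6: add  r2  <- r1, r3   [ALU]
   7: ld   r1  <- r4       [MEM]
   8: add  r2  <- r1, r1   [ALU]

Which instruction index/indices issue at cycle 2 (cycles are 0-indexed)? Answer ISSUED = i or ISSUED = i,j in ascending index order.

  cy0 -> i0 (bne) no-port BR/MEM
  cy1 -> i1 (ld) RAW r0
  cy2 -> i2,i3 (or/ld) pair
  cy3 -> i4,i5 (st/mulh) pair
  cy4 -> i6,i7 (add/ld) pair
  cy5 -> i8 (add) tail

ISSUED = 2,3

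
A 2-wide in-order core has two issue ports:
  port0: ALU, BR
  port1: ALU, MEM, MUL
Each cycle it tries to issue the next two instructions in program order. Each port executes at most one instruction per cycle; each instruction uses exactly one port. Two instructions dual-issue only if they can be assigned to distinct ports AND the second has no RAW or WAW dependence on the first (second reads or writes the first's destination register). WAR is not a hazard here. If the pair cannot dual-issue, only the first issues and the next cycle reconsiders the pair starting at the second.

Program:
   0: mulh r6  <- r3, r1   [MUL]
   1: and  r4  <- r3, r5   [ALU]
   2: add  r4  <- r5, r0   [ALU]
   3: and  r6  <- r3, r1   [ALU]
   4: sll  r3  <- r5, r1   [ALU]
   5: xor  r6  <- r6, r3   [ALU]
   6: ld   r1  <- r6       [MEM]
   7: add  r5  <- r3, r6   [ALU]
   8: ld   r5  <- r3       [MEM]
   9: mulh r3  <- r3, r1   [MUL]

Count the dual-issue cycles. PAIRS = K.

  cy0 -> i0+i1 (mulh;and) 2-wide
  cy1 -> i2+i3 (add;and) 2-wide
  cy2 -> i4 (sll) RAW r3
  cy3 -> i5 (xor) RAW r6
  cy4 -> i6+i7 (ld;add) 2-wide
  cy5 -> i8 (ld) no-port MEM/MUL
  cy6 -> i9 (mulh) tail

PAIRS = 3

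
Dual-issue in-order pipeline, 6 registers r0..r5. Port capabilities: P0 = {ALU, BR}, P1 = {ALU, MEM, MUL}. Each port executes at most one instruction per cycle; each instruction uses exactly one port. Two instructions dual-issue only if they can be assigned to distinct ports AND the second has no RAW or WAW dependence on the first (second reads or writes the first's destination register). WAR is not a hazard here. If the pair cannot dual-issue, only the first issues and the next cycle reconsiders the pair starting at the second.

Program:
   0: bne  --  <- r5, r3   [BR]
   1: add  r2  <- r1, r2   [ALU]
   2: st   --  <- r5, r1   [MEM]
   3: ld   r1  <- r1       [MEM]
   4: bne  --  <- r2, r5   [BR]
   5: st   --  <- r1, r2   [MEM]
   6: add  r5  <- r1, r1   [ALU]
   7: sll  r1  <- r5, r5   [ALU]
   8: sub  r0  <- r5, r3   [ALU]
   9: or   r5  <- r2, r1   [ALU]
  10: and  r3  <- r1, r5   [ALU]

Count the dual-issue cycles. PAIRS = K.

PAIRS = 4

0. bne.BR/add.ALU @i0&i1  | pair
1. st.MEM @i2  | no-port MEM/MEM
2. ld.MEM/bne.BR @i3&i4  | pair
3. st.MEM/add.ALU @i5&i6  | pair
4. sll.ALU/sub.ALU @i7&i8  | pair
5. or.ALU @i9  | RAW r5
6. and.ALU @i10  | tail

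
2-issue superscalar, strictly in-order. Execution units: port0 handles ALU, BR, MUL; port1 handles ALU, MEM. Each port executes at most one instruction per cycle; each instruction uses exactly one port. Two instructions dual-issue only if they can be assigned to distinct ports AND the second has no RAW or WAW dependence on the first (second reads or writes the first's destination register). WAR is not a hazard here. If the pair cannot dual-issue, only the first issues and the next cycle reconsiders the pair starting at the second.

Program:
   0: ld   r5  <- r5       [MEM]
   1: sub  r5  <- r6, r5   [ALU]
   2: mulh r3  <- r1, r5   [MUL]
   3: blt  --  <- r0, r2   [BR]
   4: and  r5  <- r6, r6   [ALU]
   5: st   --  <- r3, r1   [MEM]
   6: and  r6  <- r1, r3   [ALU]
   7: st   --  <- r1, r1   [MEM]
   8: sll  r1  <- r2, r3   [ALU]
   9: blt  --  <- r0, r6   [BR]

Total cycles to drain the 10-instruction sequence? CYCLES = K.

  cy0 -> i0 (ld) RAW+WAW r5
  cy1 -> i1 (sub) RAW r5
  cy2 -> i2 (mulh) no-port MUL/BR
  cy3 -> i3,i4 (blt and) dual
  cy4 -> i5,i6 (st and) dual
  cy5 -> i7,i8 (st sll) dual
  cy6 -> i9 (blt) tail

CYCLES = 7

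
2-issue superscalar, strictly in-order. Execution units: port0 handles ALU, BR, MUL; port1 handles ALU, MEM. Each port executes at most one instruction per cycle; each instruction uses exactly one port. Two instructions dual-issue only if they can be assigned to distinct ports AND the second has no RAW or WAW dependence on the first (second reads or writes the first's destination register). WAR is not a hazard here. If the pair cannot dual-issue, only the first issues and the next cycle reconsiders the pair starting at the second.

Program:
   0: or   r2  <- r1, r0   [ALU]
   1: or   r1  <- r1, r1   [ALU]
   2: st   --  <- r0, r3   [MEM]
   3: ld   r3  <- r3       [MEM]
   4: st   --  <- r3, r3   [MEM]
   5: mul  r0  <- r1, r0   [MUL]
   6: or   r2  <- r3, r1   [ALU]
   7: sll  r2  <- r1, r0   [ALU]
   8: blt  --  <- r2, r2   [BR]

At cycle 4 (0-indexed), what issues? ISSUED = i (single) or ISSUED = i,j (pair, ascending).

ISSUED = 6

#0 head=0: or.ALU/or.ALU i0+i1 pair
#1 head=2: st.MEM i2 no-port MEM/MEM
#2 head=3: ld.MEM i3 no-port MEM/MEM
#3 head=4: st.MEM/mul.MUL i4+i5 pair
#4 head=6: or.ALU i6 WAW r2
#5 head=7: sll.ALU i7 RAW r2
#6 head=8: blt.BR i8 tail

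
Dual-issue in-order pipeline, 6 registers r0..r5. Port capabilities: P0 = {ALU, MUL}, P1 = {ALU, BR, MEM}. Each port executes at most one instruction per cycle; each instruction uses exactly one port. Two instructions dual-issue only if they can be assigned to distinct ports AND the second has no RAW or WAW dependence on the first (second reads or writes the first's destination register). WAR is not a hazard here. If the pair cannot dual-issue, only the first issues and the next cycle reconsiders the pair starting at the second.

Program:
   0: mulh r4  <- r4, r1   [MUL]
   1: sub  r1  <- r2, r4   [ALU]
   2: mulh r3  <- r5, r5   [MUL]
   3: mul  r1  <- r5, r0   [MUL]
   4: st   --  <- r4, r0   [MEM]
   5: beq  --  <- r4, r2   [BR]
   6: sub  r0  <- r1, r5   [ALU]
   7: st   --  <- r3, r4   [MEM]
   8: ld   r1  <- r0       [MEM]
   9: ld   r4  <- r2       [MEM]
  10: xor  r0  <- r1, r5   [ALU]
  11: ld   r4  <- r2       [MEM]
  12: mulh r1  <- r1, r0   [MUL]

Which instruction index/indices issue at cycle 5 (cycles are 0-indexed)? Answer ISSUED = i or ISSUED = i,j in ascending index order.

ISSUED = 8

[0] i0  mulh  -- RAW r4
[1] i1+i2  sub/mulh  -- 2-wide
[2] i3+i4  mul/st  -- 2-wide
[3] i5+i6  beq/sub  -- 2-wide
[4] i7  st  -- no-port MEM/MEM
[5] i8  ld  -- no-port MEM/MEM
[6] i9+i10  ld/xor  -- 2-wide
[7] i11+i12  ld/mulh  -- 2-wide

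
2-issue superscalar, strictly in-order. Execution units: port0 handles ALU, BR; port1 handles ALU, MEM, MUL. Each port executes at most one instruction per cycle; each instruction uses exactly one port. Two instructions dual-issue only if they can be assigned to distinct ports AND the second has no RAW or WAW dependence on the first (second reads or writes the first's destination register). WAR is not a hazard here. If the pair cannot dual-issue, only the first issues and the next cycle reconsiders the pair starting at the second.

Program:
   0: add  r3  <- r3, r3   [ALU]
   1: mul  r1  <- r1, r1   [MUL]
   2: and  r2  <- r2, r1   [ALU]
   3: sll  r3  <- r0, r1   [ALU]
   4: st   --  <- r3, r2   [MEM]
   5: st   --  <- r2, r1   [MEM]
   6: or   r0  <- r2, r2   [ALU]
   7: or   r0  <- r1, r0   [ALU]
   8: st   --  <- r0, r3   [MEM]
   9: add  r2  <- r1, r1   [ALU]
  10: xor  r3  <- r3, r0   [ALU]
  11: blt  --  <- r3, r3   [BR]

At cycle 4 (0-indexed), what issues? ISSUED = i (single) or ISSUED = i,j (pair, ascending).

ISSUED = 7

0. add.ALU+mul.MUL @i0,i1  | dual
1. and.ALU+sll.ALU @i2,i3  | dual
2. st.MEM @i4  | no-port MEM/MEM
3. st.MEM+or.ALU @i5,i6  | dual
4. or.ALU @i7  | RAW r0
5. st.MEM+add.ALU @i8,i9  | dual
6. xor.ALU @i10  | RAW r3
7. blt.BR @i11  | tail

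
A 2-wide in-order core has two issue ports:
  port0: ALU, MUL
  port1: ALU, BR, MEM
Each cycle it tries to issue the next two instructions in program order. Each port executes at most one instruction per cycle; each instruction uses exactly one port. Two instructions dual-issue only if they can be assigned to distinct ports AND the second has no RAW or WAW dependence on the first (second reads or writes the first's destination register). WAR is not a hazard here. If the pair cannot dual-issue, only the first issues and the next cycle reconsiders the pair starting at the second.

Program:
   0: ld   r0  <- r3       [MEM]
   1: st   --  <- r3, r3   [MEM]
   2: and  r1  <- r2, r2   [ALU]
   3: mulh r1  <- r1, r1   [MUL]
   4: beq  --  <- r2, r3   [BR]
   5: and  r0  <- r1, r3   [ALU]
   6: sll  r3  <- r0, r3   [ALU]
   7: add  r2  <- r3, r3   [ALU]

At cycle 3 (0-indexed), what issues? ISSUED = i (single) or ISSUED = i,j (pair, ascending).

ISSUED = 5

t=0 i0:ld.MEM ; no-port MEM/MEM
t=1 i1/i2:st.MEM/and.ALU ; dual
t=2 i3/i4:mulh.MUL/beq.BR ; dual
t=3 i5:and.ALU ; RAW r0
t=4 i6:sll.ALU ; RAW r3
t=5 i7:add.ALU ; tail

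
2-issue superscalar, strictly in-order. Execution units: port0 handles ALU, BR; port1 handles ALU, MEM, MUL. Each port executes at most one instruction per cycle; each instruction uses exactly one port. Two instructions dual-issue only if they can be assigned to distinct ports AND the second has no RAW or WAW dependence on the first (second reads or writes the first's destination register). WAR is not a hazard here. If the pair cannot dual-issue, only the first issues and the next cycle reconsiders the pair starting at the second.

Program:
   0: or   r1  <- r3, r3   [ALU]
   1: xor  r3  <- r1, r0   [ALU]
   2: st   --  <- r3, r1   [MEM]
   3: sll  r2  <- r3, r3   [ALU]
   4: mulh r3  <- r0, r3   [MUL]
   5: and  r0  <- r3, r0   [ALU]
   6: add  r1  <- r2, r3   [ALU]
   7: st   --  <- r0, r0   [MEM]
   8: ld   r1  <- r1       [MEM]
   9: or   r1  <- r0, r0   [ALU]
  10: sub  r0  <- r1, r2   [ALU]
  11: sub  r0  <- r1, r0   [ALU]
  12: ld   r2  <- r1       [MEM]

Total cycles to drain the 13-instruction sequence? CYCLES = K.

t=0 i0:or.ALU ; RAW r1
t=1 i1:xor.ALU ; RAW r3
t=2 i2+i3:st.MEM+sll.ALU ; dual
t=3 i4:mulh.MUL ; RAW r3
t=4 i5+i6:and.ALU+add.ALU ; dual
t=5 i7:st.MEM ; no-port MEM/MEM
t=6 i8:ld.MEM ; WAW r1
t=7 i9:or.ALU ; RAW r1
t=8 i10:sub.ALU ; RAW+WAW r0
t=9 i11+i12:sub.ALU+ld.MEM ; dual

CYCLES = 10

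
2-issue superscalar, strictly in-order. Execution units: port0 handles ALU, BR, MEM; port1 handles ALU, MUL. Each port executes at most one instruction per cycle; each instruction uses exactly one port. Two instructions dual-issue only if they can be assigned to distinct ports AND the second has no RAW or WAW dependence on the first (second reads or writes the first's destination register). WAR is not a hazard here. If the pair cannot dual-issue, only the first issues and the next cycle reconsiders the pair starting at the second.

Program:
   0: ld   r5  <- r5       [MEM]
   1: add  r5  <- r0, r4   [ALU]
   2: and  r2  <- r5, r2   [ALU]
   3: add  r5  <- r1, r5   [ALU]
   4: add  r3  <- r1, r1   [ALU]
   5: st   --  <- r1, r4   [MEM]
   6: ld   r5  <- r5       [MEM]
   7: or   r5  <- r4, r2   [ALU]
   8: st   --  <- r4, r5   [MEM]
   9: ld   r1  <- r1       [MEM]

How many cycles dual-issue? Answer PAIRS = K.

  cy0 -> i0 (ld) WAW r5
  cy1 -> i1 (add) RAW r5
  cy2 -> i2/i3 (and+add) dual
  cy3 -> i4/i5 (add+st) dual
  cy4 -> i6 (ld) WAW r5
  cy5 -> i7 (or) RAW r5
  cy6 -> i8 (st) no-port MEM/MEM
  cy7 -> i9 (ld) tail

PAIRS = 2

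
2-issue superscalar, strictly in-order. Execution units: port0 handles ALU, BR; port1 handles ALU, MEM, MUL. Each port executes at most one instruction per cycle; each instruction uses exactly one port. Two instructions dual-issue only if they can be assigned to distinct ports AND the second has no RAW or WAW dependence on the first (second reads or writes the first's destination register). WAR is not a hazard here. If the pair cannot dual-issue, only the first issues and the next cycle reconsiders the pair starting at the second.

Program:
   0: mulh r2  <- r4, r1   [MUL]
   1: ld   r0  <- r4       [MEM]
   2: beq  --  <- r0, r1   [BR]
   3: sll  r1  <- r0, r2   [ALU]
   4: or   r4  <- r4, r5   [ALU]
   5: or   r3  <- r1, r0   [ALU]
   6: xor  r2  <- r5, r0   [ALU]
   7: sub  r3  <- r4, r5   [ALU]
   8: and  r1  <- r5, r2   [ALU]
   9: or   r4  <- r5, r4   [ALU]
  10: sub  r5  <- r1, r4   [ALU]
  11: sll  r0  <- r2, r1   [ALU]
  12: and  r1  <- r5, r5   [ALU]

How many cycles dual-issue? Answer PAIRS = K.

t=0 i0:mulh.MUL ; no-port MUL/MEM
t=1 i1:ld.MEM ; RAW r0
t=2 i2+i3:beq.BR/sll.ALU ; dual
t=3 i4+i5:or.ALU/or.ALU ; dual
t=4 i6+i7:xor.ALU/sub.ALU ; dual
t=5 i8+i9:and.ALU/or.ALU ; dual
t=6 i10+i11:sub.ALU/sll.ALU ; dual
t=7 i12:and.ALU ; tail

PAIRS = 5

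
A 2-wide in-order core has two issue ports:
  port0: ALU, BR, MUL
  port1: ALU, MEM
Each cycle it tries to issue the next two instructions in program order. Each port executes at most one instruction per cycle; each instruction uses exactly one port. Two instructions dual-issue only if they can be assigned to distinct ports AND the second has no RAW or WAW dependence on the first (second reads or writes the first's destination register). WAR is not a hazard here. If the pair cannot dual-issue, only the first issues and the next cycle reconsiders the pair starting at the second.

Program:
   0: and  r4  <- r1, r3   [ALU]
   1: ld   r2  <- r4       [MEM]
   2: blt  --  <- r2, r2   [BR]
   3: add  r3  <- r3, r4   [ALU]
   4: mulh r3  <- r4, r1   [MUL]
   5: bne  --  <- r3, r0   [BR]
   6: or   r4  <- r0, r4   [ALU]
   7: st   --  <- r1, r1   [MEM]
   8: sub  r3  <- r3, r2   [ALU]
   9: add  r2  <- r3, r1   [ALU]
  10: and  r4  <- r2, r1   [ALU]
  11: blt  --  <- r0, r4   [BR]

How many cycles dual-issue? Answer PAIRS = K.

[0] i0  and.ALU  -- RAW r4
[1] i1  ld.MEM  -- RAW r2
[2] i2&i3  blt.BR+add.ALU  -- dual
[3] i4  mulh.MUL  -- no-port MUL/BR
[4] i5&i6  bne.BR+or.ALU  -- dual
[5] i7&i8  st.MEM+sub.ALU  -- dual
[6] i9  add.ALU  -- RAW r2
[7] i10  and.ALU  -- RAW r4
[8] i11  blt.BR  -- tail

PAIRS = 3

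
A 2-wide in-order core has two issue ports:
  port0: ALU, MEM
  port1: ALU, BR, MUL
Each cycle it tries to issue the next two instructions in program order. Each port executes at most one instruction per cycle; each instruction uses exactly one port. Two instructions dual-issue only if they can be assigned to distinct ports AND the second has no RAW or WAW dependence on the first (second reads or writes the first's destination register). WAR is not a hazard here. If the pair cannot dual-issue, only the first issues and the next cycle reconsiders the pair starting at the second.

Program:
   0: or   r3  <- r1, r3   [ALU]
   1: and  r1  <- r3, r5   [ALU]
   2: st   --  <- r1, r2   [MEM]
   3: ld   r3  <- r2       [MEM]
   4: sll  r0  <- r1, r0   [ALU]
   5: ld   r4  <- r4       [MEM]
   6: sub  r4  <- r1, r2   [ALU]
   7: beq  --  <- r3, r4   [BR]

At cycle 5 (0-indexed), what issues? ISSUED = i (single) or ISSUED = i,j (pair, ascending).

ISSUED = 6

#0 head=0: or i0 RAW r3
#1 head=1: and i1 RAW r1
#2 head=2: st i2 no-port MEM/MEM
#3 head=3: ld sll i3+i4 pair
#4 head=5: ld i5 WAW r4
#5 head=6: sub i6 RAW r4
#6 head=7: beq i7 tail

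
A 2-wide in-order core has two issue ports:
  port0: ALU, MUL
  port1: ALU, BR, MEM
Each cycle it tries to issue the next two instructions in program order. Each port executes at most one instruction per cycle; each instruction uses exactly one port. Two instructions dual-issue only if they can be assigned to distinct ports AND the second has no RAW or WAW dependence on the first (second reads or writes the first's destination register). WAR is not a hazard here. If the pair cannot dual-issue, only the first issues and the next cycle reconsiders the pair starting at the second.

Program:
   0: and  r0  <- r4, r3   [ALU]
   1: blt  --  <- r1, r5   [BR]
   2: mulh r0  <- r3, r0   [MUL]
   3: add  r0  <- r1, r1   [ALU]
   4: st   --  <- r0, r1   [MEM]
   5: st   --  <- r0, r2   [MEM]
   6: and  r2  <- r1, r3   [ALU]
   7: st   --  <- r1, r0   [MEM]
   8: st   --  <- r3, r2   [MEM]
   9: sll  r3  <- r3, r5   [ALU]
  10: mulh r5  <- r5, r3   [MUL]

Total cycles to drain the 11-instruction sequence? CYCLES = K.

[0] i0/i1  and.ALU+blt.BR  -- pair
[1] i2  mulh.MUL  -- WAW r0
[2] i3  add.ALU  -- RAW r0
[3] i4  st.MEM  -- no-port MEM/MEM
[4] i5/i6  st.MEM+and.ALU  -- pair
[5] i7  st.MEM  -- no-port MEM/MEM
[6] i8/i9  st.MEM+sll.ALU  -- pair
[7] i10  mulh.MUL  -- tail

CYCLES = 8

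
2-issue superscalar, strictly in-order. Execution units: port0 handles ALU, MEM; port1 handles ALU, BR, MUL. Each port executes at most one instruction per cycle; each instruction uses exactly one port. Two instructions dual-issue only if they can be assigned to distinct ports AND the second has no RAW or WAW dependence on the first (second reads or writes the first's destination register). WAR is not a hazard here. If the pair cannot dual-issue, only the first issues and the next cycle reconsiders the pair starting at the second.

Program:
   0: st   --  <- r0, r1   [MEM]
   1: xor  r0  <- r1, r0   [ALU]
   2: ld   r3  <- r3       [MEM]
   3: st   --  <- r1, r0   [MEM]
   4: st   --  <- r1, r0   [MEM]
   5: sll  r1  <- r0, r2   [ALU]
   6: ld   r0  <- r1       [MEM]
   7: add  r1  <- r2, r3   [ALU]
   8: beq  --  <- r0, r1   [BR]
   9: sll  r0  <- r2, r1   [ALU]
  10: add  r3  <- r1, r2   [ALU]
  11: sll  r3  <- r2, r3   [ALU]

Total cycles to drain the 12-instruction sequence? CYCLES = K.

CYCLES = 8

t=0 i0,i1:st xor ; dual
t=1 i2:ld ; no-port MEM/MEM
t=2 i3:st ; no-port MEM/MEM
t=3 i4,i5:st sll ; dual
t=4 i6,i7:ld add ; dual
t=5 i8,i9:beq sll ; dual
t=6 i10:add ; RAW+WAW r3
t=7 i11:sll ; tail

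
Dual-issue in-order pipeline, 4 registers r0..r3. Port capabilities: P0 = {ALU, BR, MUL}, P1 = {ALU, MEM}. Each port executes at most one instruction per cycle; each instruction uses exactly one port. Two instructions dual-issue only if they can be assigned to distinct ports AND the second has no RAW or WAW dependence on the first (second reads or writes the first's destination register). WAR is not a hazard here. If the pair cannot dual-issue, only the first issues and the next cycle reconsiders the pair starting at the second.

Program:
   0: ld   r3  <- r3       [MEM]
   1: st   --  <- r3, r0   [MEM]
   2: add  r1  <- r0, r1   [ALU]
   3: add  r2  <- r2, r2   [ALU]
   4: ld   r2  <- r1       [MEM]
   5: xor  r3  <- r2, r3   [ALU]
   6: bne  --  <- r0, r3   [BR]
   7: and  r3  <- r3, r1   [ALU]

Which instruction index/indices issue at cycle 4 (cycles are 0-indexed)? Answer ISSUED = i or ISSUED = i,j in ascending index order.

0. ld @i0  | no-port MEM/MEM
1. st add @i1,i2  | dual
2. add @i3  | WAW r2
3. ld @i4  | RAW r2
4. xor @i5  | RAW r3
5. bne and @i6,i7  | dual

ISSUED = 5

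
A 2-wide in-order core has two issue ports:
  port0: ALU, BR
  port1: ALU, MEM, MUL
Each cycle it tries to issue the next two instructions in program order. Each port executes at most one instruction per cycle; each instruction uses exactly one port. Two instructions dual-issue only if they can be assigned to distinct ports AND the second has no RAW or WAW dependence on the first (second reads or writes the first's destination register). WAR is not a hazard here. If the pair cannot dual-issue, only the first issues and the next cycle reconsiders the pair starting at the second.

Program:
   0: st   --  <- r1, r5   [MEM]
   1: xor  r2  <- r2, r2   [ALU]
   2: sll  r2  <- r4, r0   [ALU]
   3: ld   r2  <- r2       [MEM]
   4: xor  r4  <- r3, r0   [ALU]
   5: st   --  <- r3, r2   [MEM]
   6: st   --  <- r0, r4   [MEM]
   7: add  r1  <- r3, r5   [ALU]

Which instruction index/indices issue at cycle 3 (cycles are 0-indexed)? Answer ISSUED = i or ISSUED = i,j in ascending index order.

  cy0 -> i0&i1 (st xor) pair
  cy1 -> i2 (sll) RAW+WAW r2
  cy2 -> i3&i4 (ld xor) pair
  cy3 -> i5 (st) no-port MEM/MEM
  cy4 -> i6&i7 (st add) pair

ISSUED = 5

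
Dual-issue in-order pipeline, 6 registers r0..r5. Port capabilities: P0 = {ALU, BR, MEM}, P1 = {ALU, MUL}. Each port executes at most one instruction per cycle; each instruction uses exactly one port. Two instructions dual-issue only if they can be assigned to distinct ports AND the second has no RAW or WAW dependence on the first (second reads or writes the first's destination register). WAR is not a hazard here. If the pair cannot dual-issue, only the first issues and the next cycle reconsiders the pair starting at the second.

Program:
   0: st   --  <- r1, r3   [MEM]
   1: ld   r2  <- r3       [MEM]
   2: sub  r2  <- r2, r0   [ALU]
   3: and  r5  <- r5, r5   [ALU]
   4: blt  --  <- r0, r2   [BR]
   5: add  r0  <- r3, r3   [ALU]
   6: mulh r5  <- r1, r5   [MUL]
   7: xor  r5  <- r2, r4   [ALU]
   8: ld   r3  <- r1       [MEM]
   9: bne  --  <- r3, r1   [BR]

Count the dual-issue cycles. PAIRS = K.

PAIRS = 3

[0] i0  st  -- no-port MEM/MEM
[1] i1  ld  -- RAW+WAW r2
[2] i2,i3  sub+and  -- dual
[3] i4,i5  blt+add  -- dual
[4] i6  mulh  -- WAW r5
[5] i7,i8  xor+ld  -- dual
[6] i9  bne  -- tail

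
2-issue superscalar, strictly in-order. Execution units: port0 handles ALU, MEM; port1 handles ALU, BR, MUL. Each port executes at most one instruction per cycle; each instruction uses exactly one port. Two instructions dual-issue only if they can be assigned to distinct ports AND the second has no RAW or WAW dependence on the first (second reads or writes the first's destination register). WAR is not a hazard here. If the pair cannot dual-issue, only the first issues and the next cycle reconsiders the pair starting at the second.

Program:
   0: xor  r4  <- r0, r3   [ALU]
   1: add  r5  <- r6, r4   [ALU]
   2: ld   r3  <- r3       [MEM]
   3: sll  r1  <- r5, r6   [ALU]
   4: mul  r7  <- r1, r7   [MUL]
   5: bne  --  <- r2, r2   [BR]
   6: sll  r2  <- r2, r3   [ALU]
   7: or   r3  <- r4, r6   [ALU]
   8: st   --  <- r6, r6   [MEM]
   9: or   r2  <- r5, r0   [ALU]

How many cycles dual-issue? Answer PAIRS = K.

PAIRS = 3

  cy0 -> i0 (xor) RAW r4
  cy1 -> i1&i2 (add ld) dual
  cy2 -> i3 (sll) RAW r1
  cy3 -> i4 (mul) no-port MUL/BR
  cy4 -> i5&i6 (bne sll) dual
  cy5 -> i7&i8 (or st) dual
  cy6 -> i9 (or) tail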